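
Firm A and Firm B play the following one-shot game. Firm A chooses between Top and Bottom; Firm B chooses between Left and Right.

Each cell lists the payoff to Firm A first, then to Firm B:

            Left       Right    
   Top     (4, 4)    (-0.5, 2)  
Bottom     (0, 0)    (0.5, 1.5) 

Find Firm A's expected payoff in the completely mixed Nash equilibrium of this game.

First find y, the probability Firm B plays Left, from Firm A's indifference between Top and Bottom: 4y − 0.5(1−y) = 0.5(1−y), giving y = 1/5.
Since Firm A is indifferent in equilibrium, Firm A's expected payoff equals the payoff from either row against (1/5, 4/5). Using Top: 4(1/5) − 0.5(4/5) = 2/5.

2/5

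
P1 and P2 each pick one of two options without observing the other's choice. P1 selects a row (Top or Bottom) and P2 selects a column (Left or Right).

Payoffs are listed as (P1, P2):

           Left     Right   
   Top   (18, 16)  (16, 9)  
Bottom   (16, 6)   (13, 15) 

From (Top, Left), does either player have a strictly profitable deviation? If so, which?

Neither

P1 at (Top, Left) earns 18; deviating to Bottom yields 16 — not better.
P2 earns 16; deviating to Right yields 9 — not better.
Neither player can strictly improve; the profile is a Nash equilibrium.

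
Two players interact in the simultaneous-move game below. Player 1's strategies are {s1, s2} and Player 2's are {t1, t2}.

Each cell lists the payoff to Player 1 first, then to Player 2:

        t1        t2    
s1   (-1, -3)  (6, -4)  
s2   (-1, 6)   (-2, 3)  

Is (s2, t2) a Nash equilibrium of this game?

No

At (s2, t2), Player 1 earns -2; switching to s1 would give 6, so Player 1 would deviate.
Player 2 earns 3; switching to t1 would give 6, so Player 2 would deviate.
Since at least one player can profitably deviate, this is not a Nash equilibrium.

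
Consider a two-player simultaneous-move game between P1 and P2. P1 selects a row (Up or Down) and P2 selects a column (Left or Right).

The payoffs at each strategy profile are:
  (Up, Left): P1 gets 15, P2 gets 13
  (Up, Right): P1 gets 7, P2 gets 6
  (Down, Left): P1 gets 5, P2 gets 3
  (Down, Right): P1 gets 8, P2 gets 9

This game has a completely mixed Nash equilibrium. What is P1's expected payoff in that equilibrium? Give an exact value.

First find y, the probability P2 plays Left, from P1's indifference between Up and Down: 15y + 7(1−y) = 5y + 8(1−y), giving y = 1/11.
Since P1 is indifferent in equilibrium, P1's expected payoff equals the payoff from either row against (1/11, 10/11). Using Up: 15(1/11) + 7(10/11) = 85/11.

85/11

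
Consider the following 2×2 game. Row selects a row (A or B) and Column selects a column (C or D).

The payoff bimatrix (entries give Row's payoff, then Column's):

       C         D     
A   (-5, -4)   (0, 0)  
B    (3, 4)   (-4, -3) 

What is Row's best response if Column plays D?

Against D, Row earns 0 from A and -4 from B.
So A is the best response.

A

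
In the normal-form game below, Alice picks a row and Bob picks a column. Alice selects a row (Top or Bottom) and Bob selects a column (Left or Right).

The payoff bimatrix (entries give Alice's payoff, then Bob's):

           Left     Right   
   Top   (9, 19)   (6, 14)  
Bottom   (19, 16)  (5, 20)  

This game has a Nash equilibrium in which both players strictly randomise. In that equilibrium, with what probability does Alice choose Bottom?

Let x be the probability that Alice plays Top. In a completely mixed equilibrium, Bob must be indifferent between Left and Right.
Bob's expected payoff from Left is 19x + 16(1−x); from Right it is 14x + 20(1−x).
Setting these equal: 3x + 16 = −6x + 20, so x = 4/9.
Therefore Alice plays Bottom with probability 1 − 4/9 = 5/9.

5/9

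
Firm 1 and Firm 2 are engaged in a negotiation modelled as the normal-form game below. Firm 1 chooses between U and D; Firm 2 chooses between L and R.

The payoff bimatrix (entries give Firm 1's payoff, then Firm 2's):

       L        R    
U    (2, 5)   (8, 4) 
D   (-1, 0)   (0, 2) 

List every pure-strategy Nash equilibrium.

(U, L): Firm 1 gets 2 ≥ -1 from D, and Firm 2 gets 5 ≥ 4 from R — Nash equilibrium.
(U, R): Firm 2 prefers L (5 > 4) — not an equilibrium.
(D, L): Firm 1 prefers U (2 > -1); Firm 2 prefers R (2 > 0) — not an equilibrium.
(D, R): Firm 1 prefers U (8 > 0) — not an equilibrium.

(U, L)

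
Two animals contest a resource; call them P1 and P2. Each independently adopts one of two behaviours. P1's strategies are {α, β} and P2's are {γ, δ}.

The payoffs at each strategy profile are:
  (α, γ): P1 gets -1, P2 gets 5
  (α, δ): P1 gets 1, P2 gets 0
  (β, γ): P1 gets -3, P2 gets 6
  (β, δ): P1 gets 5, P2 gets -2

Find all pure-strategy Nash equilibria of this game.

(α, γ)

(α, γ): P1 gets -1 ≥ -3 from β, and P2 gets 5 ≥ 0 from δ — Nash equilibrium.
(α, δ): P1 prefers β (5 > 1); P2 prefers γ (5 > 0) — not an equilibrium.
(β, γ): P1 prefers α (-1 > -3) — not an equilibrium.
(β, δ): P2 prefers γ (6 > -2) — not an equilibrium.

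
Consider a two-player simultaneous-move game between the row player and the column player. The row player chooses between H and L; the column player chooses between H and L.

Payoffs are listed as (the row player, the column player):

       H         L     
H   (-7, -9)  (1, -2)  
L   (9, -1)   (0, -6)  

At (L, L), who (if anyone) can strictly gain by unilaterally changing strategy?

The row player at (L, L) earns 0; deviating to H yields 1 — a strict improvement.
The column player earns -6; deviating to H yields -1 — a strict improvement.
Both the row player and the column player have strictly profitable deviations.

Both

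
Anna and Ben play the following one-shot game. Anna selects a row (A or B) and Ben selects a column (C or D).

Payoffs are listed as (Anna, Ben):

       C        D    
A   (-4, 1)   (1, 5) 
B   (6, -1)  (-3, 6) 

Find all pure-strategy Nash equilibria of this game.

(A, D)

(A, C): Anna prefers B (6 > -4); Ben prefers D (5 > 1) — not an equilibrium.
(A, D): Anna gets 1 ≥ -3 from B, and Ben gets 5 ≥ 1 from C — Nash equilibrium.
(B, C): Ben prefers D (6 > -1) — not an equilibrium.
(B, D): Anna prefers A (1 > -3) — not an equilibrium.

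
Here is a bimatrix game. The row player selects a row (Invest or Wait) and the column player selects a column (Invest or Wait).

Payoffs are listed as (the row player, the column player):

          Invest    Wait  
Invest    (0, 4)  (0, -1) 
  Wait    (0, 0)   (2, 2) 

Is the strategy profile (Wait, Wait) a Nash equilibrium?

Yes

At (Wait, Wait), the row player earns 2; switching to Invest would give 0, so the row player has no profitable deviation.
The column player earns 2; switching to Invest would give 0, so the column player has no profitable deviation.
Neither player can gain by a unilateral deviation, so this profile is a Nash equilibrium.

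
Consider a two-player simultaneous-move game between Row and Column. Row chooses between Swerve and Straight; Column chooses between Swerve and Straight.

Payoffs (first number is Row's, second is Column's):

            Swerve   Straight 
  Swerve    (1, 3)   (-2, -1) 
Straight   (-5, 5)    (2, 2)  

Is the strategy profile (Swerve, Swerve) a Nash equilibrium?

At (Swerve, Swerve), Row earns 1; switching to Straight would give -5, so Row has no profitable deviation.
Column earns 3; switching to Straight would give -1, so Column has no profitable deviation.
Neither player can gain by a unilateral deviation, so this profile is a Nash equilibrium.

Yes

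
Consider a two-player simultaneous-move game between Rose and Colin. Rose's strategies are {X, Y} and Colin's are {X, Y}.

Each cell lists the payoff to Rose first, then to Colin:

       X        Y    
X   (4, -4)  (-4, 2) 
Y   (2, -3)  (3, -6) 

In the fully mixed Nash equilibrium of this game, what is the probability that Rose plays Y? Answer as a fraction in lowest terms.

2/3

Let p be the probability that Rose plays X. In a completely mixed equilibrium, Colin must be indifferent between X and Y.
Colin's expected payoff from X is −4p − 3(1−p); from Y it is 2p − 6(1−p).
Setting these equal: −p − 3 = 8p − 6, so p = 1/3.
Therefore Rose plays Y with probability 1 − 1/3 = 2/3.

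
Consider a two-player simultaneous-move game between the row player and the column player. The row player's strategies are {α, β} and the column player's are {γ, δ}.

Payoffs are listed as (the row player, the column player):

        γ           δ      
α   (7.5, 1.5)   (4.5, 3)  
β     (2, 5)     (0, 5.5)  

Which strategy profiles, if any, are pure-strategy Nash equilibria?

(α, γ): the column player prefers δ (3 > 1.5) — not an equilibrium.
(α, δ): the row player gets 4.5 ≥ 0 from β, and the column player gets 3 ≥ 1.5 from γ — Nash equilibrium.
(β, γ): the row player prefers α (7.5 > 2); the column player prefers δ (5.5 > 5) — not an equilibrium.
(β, δ): the row player prefers α (4.5 > 0) — not an equilibrium.

(α, δ)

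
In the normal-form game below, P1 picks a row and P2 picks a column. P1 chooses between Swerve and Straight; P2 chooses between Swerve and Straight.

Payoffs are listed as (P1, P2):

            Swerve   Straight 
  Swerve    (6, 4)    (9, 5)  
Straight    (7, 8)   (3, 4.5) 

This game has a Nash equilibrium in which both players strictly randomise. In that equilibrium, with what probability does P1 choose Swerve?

7/9

Let p be the probability that P1 plays Swerve. In a completely mixed equilibrium, P2 must be indifferent between Swerve and Straight.
P2's expected payoff from Swerve is 4p + 8(1−p); from Straight it is 5p + 4.5(1−p).
Setting these equal: −4p + 8 = 0.5p + 4.5, so p = 7/9.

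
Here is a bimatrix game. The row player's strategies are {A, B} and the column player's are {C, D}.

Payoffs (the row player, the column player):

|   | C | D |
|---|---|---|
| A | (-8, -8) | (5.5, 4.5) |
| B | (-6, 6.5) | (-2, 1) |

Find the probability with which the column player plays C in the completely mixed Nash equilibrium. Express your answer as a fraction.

15/19

Let q be the probability that the column player plays C. In a completely mixed equilibrium, the row player must be indifferent between A and B.
The row player's expected payoff from A is −8q + 5.5(1−q); from B it is −6q − 2(1−q).
Setting these equal: −13.5q + 5.5 = −4q − 2, so q = 15/19.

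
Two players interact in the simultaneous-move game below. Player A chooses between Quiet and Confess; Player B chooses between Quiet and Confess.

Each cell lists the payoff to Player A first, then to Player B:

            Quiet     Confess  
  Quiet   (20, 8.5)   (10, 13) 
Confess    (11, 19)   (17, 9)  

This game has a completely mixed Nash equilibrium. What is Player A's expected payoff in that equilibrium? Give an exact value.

115/8

First find y, the probability Player B plays Quiet, from Player A's indifference between Quiet and Confess: 20y + 10(1−y) = 11y + 17(1−y), giving y = 7/16.
Since Player A is indifferent in equilibrium, Player A's expected payoff equals the payoff from either row against (7/16, 9/16). Using Quiet: 20(7/16) + 10(9/16) = 115/8.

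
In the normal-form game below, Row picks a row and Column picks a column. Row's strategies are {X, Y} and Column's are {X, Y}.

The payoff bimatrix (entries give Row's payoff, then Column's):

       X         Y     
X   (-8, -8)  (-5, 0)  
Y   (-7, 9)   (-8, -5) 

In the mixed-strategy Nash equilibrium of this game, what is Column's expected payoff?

-20/11

First find x, the probability Row plays X, from Column's indifference between X and Y: −8x + 9(1−x) = −5(1−x), giving x = 7/11.
Since Column is indifferent in equilibrium, Column's expected payoff equals the payoff from either column against (7/11, 4/11). Using X: −8(7/11) + 9(4/11) = -20/11.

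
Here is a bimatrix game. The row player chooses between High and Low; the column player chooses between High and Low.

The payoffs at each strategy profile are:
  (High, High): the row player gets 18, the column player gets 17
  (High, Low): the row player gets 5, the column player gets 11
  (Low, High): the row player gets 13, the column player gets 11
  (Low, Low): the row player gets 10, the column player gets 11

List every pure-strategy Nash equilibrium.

(High, High) and (Low, Low)

(High, High): the row player gets 18 ≥ 13 from Low, and the column player gets 17 ≥ 11 from Low — Nash equilibrium.
(High, Low): the row player prefers Low (10 > 5); the column player prefers High (17 > 11) — not an equilibrium.
(Low, High): the row player prefers High (18 > 13) — not an equilibrium.
(Low, Low): the row player gets 10 ≥ 5 from High, and the column player gets 11 ≥ 11 from High — Nash equilibrium.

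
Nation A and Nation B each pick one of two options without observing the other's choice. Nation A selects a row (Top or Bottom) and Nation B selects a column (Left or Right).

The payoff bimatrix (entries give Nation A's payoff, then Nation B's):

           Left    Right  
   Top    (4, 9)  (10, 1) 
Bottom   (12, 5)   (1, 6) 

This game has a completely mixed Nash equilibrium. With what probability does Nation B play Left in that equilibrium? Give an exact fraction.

9/17

Let c be the probability that Nation B plays Left. In a completely mixed equilibrium, Nation A must be indifferent between Top and Bottom.
Nation A's expected payoff from Top is 4c + 10(1−c); from Bottom it is 12c + (1−c).
Setting these equal: −6c + 10 = 11c + 1, so c = 9/17.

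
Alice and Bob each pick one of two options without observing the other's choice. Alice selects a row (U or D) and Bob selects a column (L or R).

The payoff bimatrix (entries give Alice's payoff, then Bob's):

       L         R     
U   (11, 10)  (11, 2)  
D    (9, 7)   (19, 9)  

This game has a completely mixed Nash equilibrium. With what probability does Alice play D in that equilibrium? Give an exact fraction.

Let r be the probability that Alice plays U. In a completely mixed equilibrium, Bob must be indifferent between L and R.
Bob's expected payoff from L is 10r + 7(1−r); from R it is 2r + 9(1−r).
Setting these equal: 3r + 7 = −7r + 9, so r = 1/5.
Therefore Alice plays D with probability 1 − 1/5 = 4/5.

4/5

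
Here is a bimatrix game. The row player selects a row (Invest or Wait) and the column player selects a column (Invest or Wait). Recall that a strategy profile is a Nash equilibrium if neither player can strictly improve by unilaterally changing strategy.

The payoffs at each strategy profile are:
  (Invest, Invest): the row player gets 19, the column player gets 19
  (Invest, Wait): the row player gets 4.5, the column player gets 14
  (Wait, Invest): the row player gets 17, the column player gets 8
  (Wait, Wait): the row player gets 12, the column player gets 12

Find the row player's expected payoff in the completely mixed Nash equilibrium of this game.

First find q, the probability the column player plays Invest, from the row player's indifference between Invest and Wait: 19q + 4.5(1−q) = 17q + 12(1−q), giving q = 15/19.
Since the row player is indifferent in equilibrium, the row player's expected payoff equals the payoff from either row against (15/19, 4/19). Using Invest: 19(15/19) + 4.5(4/19) = 303/19.

303/19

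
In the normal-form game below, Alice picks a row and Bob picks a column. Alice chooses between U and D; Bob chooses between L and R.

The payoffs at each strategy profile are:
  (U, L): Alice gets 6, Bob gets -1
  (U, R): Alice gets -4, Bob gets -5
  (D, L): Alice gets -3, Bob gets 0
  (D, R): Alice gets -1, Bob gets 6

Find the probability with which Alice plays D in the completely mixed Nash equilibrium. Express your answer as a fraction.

Let p be the probability that Alice plays U. In a completely mixed equilibrium, Bob must be indifferent between L and R.
Bob's expected payoff from L is −p; from R it is −5p + 6(1−p).
Setting these equal: −p = −11p + 6, so p = 3/5.
Therefore Alice plays D with probability 1 − 3/5 = 2/5.

2/5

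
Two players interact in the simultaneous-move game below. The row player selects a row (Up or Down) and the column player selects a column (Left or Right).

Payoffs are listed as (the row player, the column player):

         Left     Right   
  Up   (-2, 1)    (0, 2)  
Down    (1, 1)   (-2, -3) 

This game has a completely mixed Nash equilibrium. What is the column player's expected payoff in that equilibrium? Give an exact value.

First find p, the probability the row player plays Up, from the column player's indifference between Left and Right: p + (1−p) = 2p − 3(1−p), giving p = 4/5.
Since the column player is indifferent in equilibrium, the column player's expected payoff equals the payoff from either column against (4/5, 1/5). Using Left: (4/5) + (1/5) = 1.

1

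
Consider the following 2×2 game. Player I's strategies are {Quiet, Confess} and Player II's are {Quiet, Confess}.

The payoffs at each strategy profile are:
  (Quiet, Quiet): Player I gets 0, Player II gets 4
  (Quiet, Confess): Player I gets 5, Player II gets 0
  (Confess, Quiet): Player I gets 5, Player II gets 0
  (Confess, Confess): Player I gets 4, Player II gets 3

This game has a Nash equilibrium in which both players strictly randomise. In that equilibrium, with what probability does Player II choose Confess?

5/6

Let q be the probability that Player II plays Quiet. In a completely mixed equilibrium, Player I must be indifferent between Quiet and Confess.
Player I's expected payoff from Quiet is 5(1−q); from Confess it is 5q + 4(1−q).
Setting these equal: −5q + 5 = q + 4, so q = 1/6.
Therefore Player II plays Confess with probability 1 − 1/6 = 5/6.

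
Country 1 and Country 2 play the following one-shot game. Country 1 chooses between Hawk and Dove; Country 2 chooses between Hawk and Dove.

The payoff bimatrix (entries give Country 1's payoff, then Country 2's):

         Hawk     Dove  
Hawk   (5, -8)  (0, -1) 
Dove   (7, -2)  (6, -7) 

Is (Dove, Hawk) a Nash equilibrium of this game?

Yes

At (Dove, Hawk), Country 1 earns 7; switching to Hawk would give 5, so Country 1 has no profitable deviation.
Country 2 earns -2; switching to Dove would give -7, so Country 2 has no profitable deviation.
Neither player can gain by a unilateral deviation, so this profile is a Nash equilibrium.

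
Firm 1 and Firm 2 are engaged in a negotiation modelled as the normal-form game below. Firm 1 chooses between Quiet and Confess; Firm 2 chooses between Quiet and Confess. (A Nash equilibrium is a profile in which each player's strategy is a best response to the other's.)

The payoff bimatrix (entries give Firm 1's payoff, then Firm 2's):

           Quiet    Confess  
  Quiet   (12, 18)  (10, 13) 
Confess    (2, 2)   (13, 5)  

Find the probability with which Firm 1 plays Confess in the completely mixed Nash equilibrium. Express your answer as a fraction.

Let r be the probability that Firm 1 plays Quiet. In a completely mixed equilibrium, Firm 2 must be indifferent between Quiet and Confess.
Firm 2's expected payoff from Quiet is 18r + 2(1−r); from Confess it is 13r + 5(1−r).
Setting these equal: 16r + 2 = 8r + 5, so r = 3/8.
Therefore Firm 1 plays Confess with probability 1 − 3/8 = 5/8.

5/8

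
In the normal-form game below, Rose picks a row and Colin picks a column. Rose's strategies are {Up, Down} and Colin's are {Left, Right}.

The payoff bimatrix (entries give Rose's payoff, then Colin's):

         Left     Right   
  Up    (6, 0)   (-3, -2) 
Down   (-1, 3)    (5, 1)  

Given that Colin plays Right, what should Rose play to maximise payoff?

Against Right, Rose earns -3 from Up and 5 from Down.
So Down is the best response.

Down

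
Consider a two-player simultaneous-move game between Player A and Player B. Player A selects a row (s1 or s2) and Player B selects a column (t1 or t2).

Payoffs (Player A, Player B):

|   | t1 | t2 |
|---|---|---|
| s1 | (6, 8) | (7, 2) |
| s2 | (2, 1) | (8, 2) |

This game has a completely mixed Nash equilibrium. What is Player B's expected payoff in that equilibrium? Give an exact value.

First find p, the probability Player A plays s1, from Player B's indifference between t1 and t2: 8p + (1−p) = 2p + 2(1−p), giving p = 1/7.
Since Player B is indifferent in equilibrium, Player B's expected payoff equals the payoff from either column against (1/7, 6/7). Using t1: 8(1/7) + (6/7) = 2.

2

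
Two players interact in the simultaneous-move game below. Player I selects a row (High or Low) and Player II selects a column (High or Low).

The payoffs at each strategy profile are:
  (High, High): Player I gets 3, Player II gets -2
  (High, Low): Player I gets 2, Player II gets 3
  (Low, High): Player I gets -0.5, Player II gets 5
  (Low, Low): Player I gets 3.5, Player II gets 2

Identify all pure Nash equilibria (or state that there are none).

(High, High): Player II prefers Low (3 > -2) — not an equilibrium.
(High, Low): Player I prefers Low (3.5 > 2) — not an equilibrium.
(Low, High): Player I prefers High (3 > -0.5) — not an equilibrium.
(Low, Low): Player II prefers High (5 > 2) — not an equilibrium.

none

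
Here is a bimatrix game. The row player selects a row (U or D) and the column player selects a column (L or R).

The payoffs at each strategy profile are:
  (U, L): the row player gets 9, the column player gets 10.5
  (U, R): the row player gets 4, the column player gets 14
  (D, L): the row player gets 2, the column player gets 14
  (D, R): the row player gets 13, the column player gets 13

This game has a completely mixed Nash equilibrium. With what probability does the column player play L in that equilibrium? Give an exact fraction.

Let q be the probability that the column player plays L. In a completely mixed equilibrium, the row player must be indifferent between U and D.
The row player's expected payoff from U is 9q + 4(1−q); from D it is 2q + 13(1−q).
Setting these equal: 5q + 4 = −11q + 13, so q = 9/16.

9/16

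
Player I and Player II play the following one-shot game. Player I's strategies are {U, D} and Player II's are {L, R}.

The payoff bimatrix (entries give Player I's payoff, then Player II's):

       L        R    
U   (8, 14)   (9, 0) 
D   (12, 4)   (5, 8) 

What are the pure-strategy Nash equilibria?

(U, L): Player I prefers D (12 > 8) — not an equilibrium.
(U, R): Player II prefers L (14 > 0) — not an equilibrium.
(D, L): Player II prefers R (8 > 4) — not an equilibrium.
(D, R): Player I prefers U (9 > 5) — not an equilibrium.

none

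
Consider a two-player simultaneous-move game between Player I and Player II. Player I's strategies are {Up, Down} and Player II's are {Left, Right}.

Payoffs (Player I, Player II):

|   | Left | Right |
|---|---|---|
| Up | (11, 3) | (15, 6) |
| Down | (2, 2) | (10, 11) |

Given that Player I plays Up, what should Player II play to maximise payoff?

Right

Against Up, Player II earns 3 from Left and 6 from Right.
So Right is the best response.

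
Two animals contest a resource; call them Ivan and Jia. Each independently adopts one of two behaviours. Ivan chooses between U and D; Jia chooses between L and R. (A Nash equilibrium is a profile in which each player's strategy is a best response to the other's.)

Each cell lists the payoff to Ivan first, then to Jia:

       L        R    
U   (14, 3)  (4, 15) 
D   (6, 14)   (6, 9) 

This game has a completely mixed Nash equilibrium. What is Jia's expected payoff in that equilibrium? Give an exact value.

183/17

First find p, the probability Ivan plays U, from Jia's indifference between L and R: 3p + 14(1−p) = 15p + 9(1−p), giving p = 5/17.
Since Jia is indifferent in equilibrium, Jia's expected payoff equals the payoff from either column against (5/17, 12/17). Using L: 3(5/17) + 14(12/17) = 183/17.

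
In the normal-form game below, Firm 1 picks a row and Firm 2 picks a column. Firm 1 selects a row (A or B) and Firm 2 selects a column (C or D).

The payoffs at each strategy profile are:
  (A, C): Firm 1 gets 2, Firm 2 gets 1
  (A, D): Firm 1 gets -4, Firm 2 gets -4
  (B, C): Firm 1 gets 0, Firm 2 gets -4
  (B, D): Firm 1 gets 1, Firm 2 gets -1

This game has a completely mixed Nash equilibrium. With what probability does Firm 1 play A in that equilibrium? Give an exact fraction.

Let x be the probability that Firm 1 plays A. In a completely mixed equilibrium, Firm 2 must be indifferent between C and D.
Firm 2's expected payoff from C is x − 4(1−x); from D it is −4x − (1−x).
Setting these equal: 5x − 4 = −3x − 1, so x = 3/8.

3/8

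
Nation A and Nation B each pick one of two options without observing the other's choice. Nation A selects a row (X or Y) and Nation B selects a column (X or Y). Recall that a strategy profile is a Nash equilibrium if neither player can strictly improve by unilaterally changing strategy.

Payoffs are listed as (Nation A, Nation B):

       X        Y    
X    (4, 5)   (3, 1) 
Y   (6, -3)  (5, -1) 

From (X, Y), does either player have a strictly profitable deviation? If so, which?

Nation A at (X, Y) earns 3; deviating to Y yields 5 — a strict improvement.
Nation B earns 1; deviating to X yields 5 — a strict improvement.
Both Nation A and Nation B have strictly profitable deviations.

Both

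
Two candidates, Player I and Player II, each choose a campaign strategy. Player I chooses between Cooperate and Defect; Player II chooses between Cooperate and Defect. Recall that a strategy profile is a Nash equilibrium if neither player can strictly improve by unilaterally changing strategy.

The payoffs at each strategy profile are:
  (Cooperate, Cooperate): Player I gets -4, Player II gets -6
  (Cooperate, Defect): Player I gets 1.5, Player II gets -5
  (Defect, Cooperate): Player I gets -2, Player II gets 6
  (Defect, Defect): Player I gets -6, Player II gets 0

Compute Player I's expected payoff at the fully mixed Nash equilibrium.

-54/19

First find q, the probability Player II plays Cooperate, from Player I's indifference between Cooperate and Defect: −4q + 1.5(1−q) = −2q − 6(1−q), giving q = 15/19.
Since Player I is indifferent in equilibrium, Player I's expected payoff equals the payoff from either row against (15/19, 4/19). Using Cooperate: −4(15/19) + 1.5(4/19) = -54/19.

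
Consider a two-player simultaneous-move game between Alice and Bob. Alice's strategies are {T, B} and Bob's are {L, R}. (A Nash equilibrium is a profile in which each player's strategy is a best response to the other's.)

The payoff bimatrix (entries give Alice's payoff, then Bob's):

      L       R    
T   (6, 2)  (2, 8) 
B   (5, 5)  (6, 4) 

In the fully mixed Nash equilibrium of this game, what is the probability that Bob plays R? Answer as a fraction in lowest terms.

Let q be the probability that Bob plays L. In a completely mixed equilibrium, Alice must be indifferent between T and B.
Alice's expected payoff from T is 6q + 2(1−q); from B it is 5q + 6(1−q).
Setting these equal: 4q + 2 = −q + 6, so q = 4/5.
Therefore Bob plays R with probability 1 − 4/5 = 1/5.

1/5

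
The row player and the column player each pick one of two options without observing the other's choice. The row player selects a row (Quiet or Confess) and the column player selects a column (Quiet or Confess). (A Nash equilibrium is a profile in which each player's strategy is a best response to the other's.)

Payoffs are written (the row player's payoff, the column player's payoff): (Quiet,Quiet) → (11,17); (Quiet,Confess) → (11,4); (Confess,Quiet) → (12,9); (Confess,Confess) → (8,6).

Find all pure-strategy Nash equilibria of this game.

(Confess, Quiet)

(Quiet, Quiet): the row player prefers Confess (12 > 11) — not an equilibrium.
(Quiet, Confess): the column player prefers Quiet (17 > 4) — not an equilibrium.
(Confess, Quiet): the row player gets 12 ≥ 11 from Quiet, and the column player gets 9 ≥ 6 from Confess — Nash equilibrium.
(Confess, Confess): the row player prefers Quiet (11 > 8); the column player prefers Quiet (9 > 6) — not an equilibrium.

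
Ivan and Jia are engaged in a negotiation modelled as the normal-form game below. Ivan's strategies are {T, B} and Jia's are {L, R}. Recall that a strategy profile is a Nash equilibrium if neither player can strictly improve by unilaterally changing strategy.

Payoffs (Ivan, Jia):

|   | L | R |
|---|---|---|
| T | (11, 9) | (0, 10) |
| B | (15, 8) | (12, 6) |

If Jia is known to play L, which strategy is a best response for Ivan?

B

Against L, Ivan earns 11 from T and 15 from B.
So B is the best response.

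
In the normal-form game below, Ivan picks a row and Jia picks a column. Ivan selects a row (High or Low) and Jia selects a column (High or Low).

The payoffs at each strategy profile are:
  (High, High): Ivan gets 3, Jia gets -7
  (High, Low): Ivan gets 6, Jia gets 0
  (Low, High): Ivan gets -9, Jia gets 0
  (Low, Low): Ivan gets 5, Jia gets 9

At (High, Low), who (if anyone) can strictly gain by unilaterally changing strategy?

Ivan at (High, Low) earns 6; deviating to Low yields 5 — not better.
Jia earns 0; deviating to High yields -7 — not better.
Neither player can strictly improve; the profile is a Nash equilibrium.

Neither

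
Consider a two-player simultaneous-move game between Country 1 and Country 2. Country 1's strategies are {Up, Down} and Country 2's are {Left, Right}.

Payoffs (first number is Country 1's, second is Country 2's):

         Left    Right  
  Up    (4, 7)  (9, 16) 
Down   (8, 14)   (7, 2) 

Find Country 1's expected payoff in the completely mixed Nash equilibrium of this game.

22/3

First find q, the probability Country 2 plays Left, from Country 1's indifference between Up and Down: 4q + 9(1−q) = 8q + 7(1−q), giving q = 1/3.
Since Country 1 is indifferent in equilibrium, Country 1's expected payoff equals the payoff from either row against (1/3, 2/3). Using Up: 4(1/3) + 9(2/3) = 22/3.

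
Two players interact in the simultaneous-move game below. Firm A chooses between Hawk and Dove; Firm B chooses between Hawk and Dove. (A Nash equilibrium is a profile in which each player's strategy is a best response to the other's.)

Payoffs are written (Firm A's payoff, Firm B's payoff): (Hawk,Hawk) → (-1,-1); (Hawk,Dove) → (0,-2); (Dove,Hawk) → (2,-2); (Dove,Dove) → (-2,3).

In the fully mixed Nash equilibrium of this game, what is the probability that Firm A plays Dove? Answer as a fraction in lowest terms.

1/6

Let x be the probability that Firm A plays Hawk. In a completely mixed equilibrium, Firm B must be indifferent between Hawk and Dove.
Firm B's expected payoff from Hawk is −x − 2(1−x); from Dove it is −2x + 3(1−x).
Setting these equal: x − 2 = −5x + 3, so x = 5/6.
Therefore Firm A plays Dove with probability 1 − 5/6 = 1/6.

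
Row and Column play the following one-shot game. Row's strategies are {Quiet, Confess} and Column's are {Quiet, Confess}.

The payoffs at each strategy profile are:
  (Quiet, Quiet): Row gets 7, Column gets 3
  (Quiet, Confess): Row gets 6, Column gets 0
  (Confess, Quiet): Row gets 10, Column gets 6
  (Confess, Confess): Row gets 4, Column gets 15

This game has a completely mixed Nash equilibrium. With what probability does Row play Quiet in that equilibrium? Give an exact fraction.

Let r be the probability that Row plays Quiet. In a completely mixed equilibrium, Column must be indifferent between Quiet and Confess.
Column's expected payoff from Quiet is 3r + 6(1−r); from Confess it is 15(1−r).
Setting these equal: −3r + 6 = −15r + 15, so r = 3/4.

3/4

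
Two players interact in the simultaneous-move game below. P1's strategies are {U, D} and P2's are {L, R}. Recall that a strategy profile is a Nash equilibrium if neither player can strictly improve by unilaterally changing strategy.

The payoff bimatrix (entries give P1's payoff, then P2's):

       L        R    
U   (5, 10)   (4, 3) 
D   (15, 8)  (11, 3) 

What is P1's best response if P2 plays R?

Against R, P1 earns 4 from U and 11 from D.
So D is the best response.

D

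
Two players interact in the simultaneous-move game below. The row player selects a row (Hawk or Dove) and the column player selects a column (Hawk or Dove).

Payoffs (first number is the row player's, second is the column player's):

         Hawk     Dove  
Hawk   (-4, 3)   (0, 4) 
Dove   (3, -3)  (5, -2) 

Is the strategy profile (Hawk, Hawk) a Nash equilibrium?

At (Hawk, Hawk), the row player earns -4; switching to Dove would give 3, so the row player would deviate.
The column player earns 3; switching to Dove would give 4, so the column player would deviate.
Since at least one player can profitably deviate, this is not a Nash equilibrium.

No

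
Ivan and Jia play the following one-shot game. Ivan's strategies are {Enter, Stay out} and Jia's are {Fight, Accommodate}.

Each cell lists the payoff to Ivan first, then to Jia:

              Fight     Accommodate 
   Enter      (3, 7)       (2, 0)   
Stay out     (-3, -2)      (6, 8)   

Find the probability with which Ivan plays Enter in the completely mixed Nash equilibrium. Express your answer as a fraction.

Let p be the probability that Ivan plays Enter. In a completely mixed equilibrium, Jia must be indifferent between Fight and Accommodate.
Jia's expected payoff from Fight is 7p − 2(1−p); from Accommodate it is 8(1−p).
Setting these equal: 9p − 2 = −8p + 8, so p = 10/17.

10/17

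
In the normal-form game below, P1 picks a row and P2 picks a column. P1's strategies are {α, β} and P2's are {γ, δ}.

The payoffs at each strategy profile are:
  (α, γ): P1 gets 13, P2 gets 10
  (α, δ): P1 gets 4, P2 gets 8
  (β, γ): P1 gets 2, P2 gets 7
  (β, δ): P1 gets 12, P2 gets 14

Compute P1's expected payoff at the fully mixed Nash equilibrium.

First find y, the probability P2 plays γ, from P1's indifference between α and β: 13y + 4(1−y) = 2y + 12(1−y), giving y = 8/19.
Since P1 is indifferent in equilibrium, P1's expected payoff equals the payoff from either row against (8/19, 11/19). Using α: 13(8/19) + 4(11/19) = 148/19.

148/19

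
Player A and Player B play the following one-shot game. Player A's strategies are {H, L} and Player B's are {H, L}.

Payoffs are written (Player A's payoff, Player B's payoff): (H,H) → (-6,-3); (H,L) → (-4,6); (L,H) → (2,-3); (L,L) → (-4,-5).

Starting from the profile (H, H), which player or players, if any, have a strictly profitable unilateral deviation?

Player A at (H, H) earns -6; deviating to L yields 2 — a strict improvement.
Player B earns -3; deviating to L yields 6 — a strict improvement.
Both Player A and Player B have strictly profitable deviations.

Both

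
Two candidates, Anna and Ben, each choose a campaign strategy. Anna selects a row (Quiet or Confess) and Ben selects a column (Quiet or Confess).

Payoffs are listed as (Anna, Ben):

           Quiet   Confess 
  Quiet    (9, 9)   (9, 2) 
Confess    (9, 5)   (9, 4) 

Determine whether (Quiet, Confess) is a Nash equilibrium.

No

At (Quiet, Confess), Anna earns 9; switching to Confess would give 9, so Anna has no profitable deviation.
Ben earns 2; switching to Quiet would give 9, so Ben would deviate.
Since at least one player can profitably deviate, this is not a Nash equilibrium.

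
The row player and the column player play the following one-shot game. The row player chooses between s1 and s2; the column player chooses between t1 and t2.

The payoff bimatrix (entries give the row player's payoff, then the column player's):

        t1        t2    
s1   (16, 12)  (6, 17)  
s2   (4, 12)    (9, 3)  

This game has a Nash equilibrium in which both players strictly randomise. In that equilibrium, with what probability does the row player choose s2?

Let x be the probability that the row player plays s1. In a completely mixed equilibrium, the column player must be indifferent between t1 and t2.
The column player's expected payoff from t1 is 12x + 12(1−x); from t2 it is 17x + 3(1−x).
Setting these equal: 12 = 14x + 3, so x = 9/14.
Therefore the row player plays s2 with probability 1 − 9/14 = 5/14.

5/14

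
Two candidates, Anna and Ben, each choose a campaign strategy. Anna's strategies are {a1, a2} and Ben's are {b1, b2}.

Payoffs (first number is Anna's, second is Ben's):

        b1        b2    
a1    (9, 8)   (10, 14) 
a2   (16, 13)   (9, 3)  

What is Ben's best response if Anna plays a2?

b1

Against a2, Ben earns 13 from b1 and 3 from b2.
So b1 is the best response.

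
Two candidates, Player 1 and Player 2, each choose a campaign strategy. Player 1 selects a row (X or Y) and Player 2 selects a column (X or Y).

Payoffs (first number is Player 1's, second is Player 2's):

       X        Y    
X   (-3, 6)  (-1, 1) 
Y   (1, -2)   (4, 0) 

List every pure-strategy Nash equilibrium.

(Y, Y)

(X, X): Player 1 prefers Y (1 > -3) — not an equilibrium.
(X, Y): Player 1 prefers Y (4 > -1); Player 2 prefers X (6 > 1) — not an equilibrium.
(Y, X): Player 2 prefers Y (0 > -2) — not an equilibrium.
(Y, Y): Player 1 gets 4 ≥ -1 from X, and Player 2 gets 0 ≥ -2 from X — Nash equilibrium.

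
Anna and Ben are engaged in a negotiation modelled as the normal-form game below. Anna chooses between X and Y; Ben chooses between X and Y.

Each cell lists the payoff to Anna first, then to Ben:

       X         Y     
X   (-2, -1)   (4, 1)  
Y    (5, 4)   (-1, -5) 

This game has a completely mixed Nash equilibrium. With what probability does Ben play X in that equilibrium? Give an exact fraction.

Let c be the probability that Ben plays X. In a completely mixed equilibrium, Anna must be indifferent between X and Y.
Anna's expected payoff from X is −2c + 4(1−c); from Y it is 5c − (1−c).
Setting these equal: −6c + 4 = 6c − 1, so c = 5/12.

5/12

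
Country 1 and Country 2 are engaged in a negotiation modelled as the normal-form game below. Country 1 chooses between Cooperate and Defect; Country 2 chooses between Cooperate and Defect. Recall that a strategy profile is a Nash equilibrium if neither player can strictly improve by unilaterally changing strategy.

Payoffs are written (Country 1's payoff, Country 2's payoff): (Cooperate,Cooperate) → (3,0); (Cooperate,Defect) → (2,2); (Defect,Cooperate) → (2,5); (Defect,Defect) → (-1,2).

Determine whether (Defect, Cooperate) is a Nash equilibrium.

At (Defect, Cooperate), Country 1 earns 2; switching to Cooperate would give 3, so Country 1 would deviate.
Country 2 earns 5; switching to Defect would give 2, so Country 2 has no profitable deviation.
Since at least one player can profitably deviate, this is not a Nash equilibrium.

No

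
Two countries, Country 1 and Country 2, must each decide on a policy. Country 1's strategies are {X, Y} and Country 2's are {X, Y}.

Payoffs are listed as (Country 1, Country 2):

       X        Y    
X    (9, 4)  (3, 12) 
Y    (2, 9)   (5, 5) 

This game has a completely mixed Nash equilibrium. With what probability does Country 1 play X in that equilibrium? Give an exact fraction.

1/3

Let p be the probability that Country 1 plays X. In a completely mixed equilibrium, Country 2 must be indifferent between X and Y.
Country 2's expected payoff from X is 4p + 9(1−p); from Y it is 12p + 5(1−p).
Setting these equal: −5p + 9 = 7p + 5, so p = 1/3.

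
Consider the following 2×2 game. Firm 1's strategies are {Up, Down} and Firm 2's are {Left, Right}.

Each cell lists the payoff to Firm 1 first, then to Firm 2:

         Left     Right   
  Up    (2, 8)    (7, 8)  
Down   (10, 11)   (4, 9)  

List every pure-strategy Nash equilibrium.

(Up, Right) and (Down, Left)

(Up, Left): Firm 1 prefers Down (10 > 2) — not an equilibrium.
(Up, Right): Firm 1 gets 7 ≥ 4 from Down, and Firm 2 gets 8 ≥ 8 from Left — Nash equilibrium.
(Down, Left): Firm 1 gets 10 ≥ 2 from Up, and Firm 2 gets 11 ≥ 9 from Right — Nash equilibrium.
(Down, Right): Firm 1 prefers Up (7 > 4); Firm 2 prefers Left (11 > 9) — not an equilibrium.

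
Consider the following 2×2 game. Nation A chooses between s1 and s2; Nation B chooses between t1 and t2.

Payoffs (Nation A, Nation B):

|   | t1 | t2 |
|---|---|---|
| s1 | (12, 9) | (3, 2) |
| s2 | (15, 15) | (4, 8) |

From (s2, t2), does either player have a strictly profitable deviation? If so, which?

Nation B

Nation A at (s2, t2) earns 4; deviating to s1 yields 3 — not better.
Nation B earns 8; deviating to t1 yields 15 — a strict improvement.
Only Nation B has a strictly profitable deviation.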